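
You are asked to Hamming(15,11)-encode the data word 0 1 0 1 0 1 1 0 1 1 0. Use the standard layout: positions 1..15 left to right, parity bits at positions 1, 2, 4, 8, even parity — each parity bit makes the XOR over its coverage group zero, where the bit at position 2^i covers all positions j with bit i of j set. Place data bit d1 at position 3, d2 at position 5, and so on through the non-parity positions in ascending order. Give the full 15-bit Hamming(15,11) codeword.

000010100110110

Place data bits at non-power-of-two positions: b3=0, b5=1, b6=0, b7=1, b9=0, b10=1, b11=1, b12=0, b13=1, b14=1, b15=0.
p1 = XOR of data positions {3,5,7,9,11,13,15} = 0⊕1⊕1⊕0⊕1⊕1⊕0 = 0
p2 = XOR of data positions {3,6,7,10,11,14,15} = 0⊕0⊕1⊕1⊕1⊕1⊕0 = 0
p4 = XOR of data positions {5,6,7,12,13,14,15} = 1⊕0⊕1⊕0⊕1⊕1⊕0 = 0
p8 = XOR of data positions {9,10,11,12,13,14,15} = 0⊕1⊕1⊕0⊕1⊕1⊕0 = 0
Codeword b1..b15 = 000010100110110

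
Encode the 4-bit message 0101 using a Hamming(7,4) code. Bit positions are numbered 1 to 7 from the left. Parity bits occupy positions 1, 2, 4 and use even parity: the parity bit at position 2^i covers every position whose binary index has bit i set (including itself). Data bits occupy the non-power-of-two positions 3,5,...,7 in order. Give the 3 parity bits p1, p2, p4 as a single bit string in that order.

010

Place data bits at non-power-of-two positions: b3=0, b5=1, b6=0, b7=1.
p1 = XOR of data positions {3,5,7} = 0⊕1⊕1 = 0
p2 = XOR of data positions {3,6,7} = 0⊕0⊕1 = 1
p4 = XOR of data positions {5,6,7} = 1⊕0⊕1 = 0
Parity bits p1,p2,p4 = 010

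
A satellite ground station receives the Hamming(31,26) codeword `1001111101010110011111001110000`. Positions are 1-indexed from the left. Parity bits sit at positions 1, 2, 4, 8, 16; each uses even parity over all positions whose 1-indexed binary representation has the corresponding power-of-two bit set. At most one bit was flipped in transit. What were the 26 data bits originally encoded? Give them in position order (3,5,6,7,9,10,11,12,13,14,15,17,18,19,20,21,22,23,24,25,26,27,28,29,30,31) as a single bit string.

s1: b1⊕b3⊕b5⊕b7⊕b9⊕b11⊕b13⊕b15⊕b17⊕b19⊕b21⊕b23⊕b25⊕b27⊕b29⊕b31 = 1⊕0⊕1⊕1⊕0⊕0⊕0⊕1⊕0⊕1⊕1⊕0⊕1⊕1⊕0⊕0 = 0
s2: b2⊕b3⊕b6⊕b7⊕b10⊕b11⊕b14⊕b15⊕b18⊕b19⊕b22⊕b23⊕b26⊕b27⊕b30⊕b31 = 0⊕0⊕1⊕1⊕1⊕0⊕1⊕1⊕1⊕1⊕1⊕0⊕1⊕1⊕0⊕0 = 0
s4: b4⊕b5⊕b6⊕b7⊕b12⊕b13⊕b14⊕b15⊕b20⊕b21⊕b22⊕b23⊕b28⊕b29⊕b30⊕b31 = 1⊕1⊕1⊕1⊕1⊕0⊕1⊕1⊕1⊕1⊕1⊕0⊕0⊕0⊕0⊕0 = 0
s8: b8⊕b9⊕b10⊕b11⊕b12⊕b13⊕b14⊕b15⊕b24⊕b25⊕b26⊕b27⊕b28⊕b29⊕b30⊕b31 = 1⊕0⊕1⊕0⊕1⊕0⊕1⊕1⊕0⊕1⊕1⊕1⊕0⊕0⊕0⊕0 = 0
s16: b16⊕b17⊕b18⊕b19⊕b20⊕b21⊕b22⊕b23⊕b24⊕b25⊕b26⊕b27⊕b28⊕b29⊕b30⊕b31 = 0⊕0⊕1⊕1⊕1⊕1⊕1⊕0⊕0⊕1⊕1⊕1⊕0⊕0⊕0⊕0 = 0
Syndrome (s16...s1) = 00000 → position 0 (no error).
No correction needed.
Data bits at positions 3,5,6,7,9,10,11,12,13,14,15,17,18,19,20,21,22,23,24,25,26,27,28,29,30,31: 01110101011011111001110000

01110101011011111001110000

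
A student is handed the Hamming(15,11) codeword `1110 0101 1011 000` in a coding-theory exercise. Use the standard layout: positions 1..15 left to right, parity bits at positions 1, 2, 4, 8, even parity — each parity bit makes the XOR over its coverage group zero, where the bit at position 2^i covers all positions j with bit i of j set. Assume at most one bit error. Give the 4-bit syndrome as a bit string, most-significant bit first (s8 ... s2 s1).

0000

s1: b1⊕b3⊕b5⊕b7⊕b9⊕b11⊕b13⊕b15 = 1⊕1⊕0⊕0⊕1⊕1⊕0⊕0 = 0
s2: b2⊕b3⊕b6⊕b7⊕b10⊕b11⊕b14⊕b15 = 1⊕1⊕1⊕0⊕0⊕1⊕0⊕0 = 0
s4: b4⊕b5⊕b6⊕b7⊕b12⊕b13⊕b14⊕b15 = 0⊕0⊕1⊕0⊕1⊕0⊕0⊕0 = 0
s8: b8⊕b9⊕b10⊕b11⊕b12⊕b13⊕b14⊕b15 = 1⊕1⊕0⊕1⊕1⊕0⊕0⊕0 = 0
Syndrome (s8...s1) = 0000 → position 0 (no error).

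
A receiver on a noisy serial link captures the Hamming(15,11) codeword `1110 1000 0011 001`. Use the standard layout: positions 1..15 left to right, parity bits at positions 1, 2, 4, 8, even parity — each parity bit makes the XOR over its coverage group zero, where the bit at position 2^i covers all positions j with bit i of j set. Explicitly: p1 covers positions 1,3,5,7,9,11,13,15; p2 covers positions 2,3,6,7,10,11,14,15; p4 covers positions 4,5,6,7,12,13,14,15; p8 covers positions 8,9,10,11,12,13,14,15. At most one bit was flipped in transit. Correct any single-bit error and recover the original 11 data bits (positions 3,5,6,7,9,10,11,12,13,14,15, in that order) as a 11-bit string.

11000011101

s1: b1⊕b3⊕b5⊕b7⊕b9⊕b11⊕b13⊕b15 = 1⊕1⊕1⊕0⊕0⊕1⊕0⊕1 = 1
s2: b2⊕b3⊕b6⊕b7⊕b10⊕b11⊕b14⊕b15 = 1⊕1⊕0⊕0⊕0⊕1⊕0⊕1 = 0
s4: b4⊕b5⊕b6⊕b7⊕b12⊕b13⊕b14⊕b15 = 0⊕1⊕0⊕0⊕1⊕0⊕0⊕1 = 1
s8: b8⊕b9⊕b10⊕b11⊕b12⊕b13⊕b14⊕b15 = 0⊕0⊕0⊕1⊕1⊕0⊕0⊕1 = 1
Syndrome (s8...s1) = 1101 → position 13.
Flip bit 13: corrected codeword = 111010000011101
Data bits at positions 3,5,6,7,9,10,11,12,13,14,15: 11000011101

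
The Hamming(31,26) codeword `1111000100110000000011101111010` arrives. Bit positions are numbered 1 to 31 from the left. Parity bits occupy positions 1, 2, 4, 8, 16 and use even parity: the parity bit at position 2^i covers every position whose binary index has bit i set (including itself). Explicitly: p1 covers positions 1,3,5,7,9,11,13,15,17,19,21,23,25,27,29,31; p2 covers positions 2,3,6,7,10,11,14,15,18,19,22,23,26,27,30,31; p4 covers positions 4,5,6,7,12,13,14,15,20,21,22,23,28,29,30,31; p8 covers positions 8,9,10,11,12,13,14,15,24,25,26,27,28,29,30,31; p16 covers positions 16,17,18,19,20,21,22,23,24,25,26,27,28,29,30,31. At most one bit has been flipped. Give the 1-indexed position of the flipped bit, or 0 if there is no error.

s1: b1⊕b3⊕b5⊕b7⊕b9⊕b11⊕b13⊕b15⊕b17⊕b19⊕b21⊕b23⊕b25⊕b27⊕b29⊕b31 = 1⊕1⊕0⊕0⊕0⊕1⊕0⊕0⊕0⊕0⊕1⊕1⊕1⊕1⊕0⊕0 = 1
s2: b2⊕b3⊕b6⊕b7⊕b10⊕b11⊕b14⊕b15⊕b18⊕b19⊕b22⊕b23⊕b26⊕b27⊕b30⊕b31 = 1⊕1⊕0⊕0⊕0⊕1⊕0⊕0⊕0⊕0⊕1⊕1⊕1⊕1⊕1⊕0 = 0
s4: b4⊕b5⊕b6⊕b7⊕b12⊕b13⊕b14⊕b15⊕b20⊕b21⊕b22⊕b23⊕b28⊕b29⊕b30⊕b31 = 1⊕0⊕0⊕0⊕1⊕0⊕0⊕0⊕0⊕1⊕1⊕1⊕1⊕0⊕1⊕0 = 1
s8: b8⊕b9⊕b10⊕b11⊕b12⊕b13⊕b14⊕b15⊕b24⊕b25⊕b26⊕b27⊕b28⊕b29⊕b30⊕b31 = 1⊕0⊕0⊕1⊕1⊕0⊕0⊕0⊕0⊕1⊕1⊕1⊕1⊕0⊕1⊕0 = 0
s16: b16⊕b17⊕b18⊕b19⊕b20⊕b21⊕b22⊕b23⊕b24⊕b25⊕b26⊕b27⊕b28⊕b29⊕b30⊕b31 = 0⊕0⊕0⊕0⊕0⊕1⊕1⊕1⊕0⊕1⊕1⊕1⊕1⊕0⊕1⊕0 = 0
Syndrome (s16...s1) = 00101 → position 5.

5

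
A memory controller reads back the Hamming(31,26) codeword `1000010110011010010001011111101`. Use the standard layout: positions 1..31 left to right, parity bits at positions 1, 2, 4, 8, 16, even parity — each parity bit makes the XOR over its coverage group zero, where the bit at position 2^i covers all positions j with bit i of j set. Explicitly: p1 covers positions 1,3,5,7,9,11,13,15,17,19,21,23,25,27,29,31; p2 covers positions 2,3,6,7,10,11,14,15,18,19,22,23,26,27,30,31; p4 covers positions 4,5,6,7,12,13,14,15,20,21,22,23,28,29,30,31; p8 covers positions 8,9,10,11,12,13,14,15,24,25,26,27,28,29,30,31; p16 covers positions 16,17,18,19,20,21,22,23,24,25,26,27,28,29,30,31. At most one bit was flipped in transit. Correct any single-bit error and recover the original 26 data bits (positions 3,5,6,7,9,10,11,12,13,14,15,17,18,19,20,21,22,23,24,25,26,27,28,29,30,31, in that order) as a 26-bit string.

00101001101000001011111101

s1: b1⊕b3⊕b5⊕b7⊕b9⊕b11⊕b13⊕b15⊕b17⊕b19⊕b21⊕b23⊕b25⊕b27⊕b29⊕b31 = 1⊕0⊕0⊕0⊕1⊕0⊕1⊕1⊕0⊕0⊕0⊕0⊕1⊕1⊕1⊕1 = 0
s2: b2⊕b3⊕b6⊕b7⊕b10⊕b11⊕b14⊕b15⊕b18⊕b19⊕b22⊕b23⊕b26⊕b27⊕b30⊕b31 = 0⊕0⊕1⊕0⊕0⊕0⊕0⊕1⊕1⊕0⊕1⊕0⊕1⊕1⊕0⊕1 = 1
s4: b4⊕b5⊕b6⊕b7⊕b12⊕b13⊕b14⊕b15⊕b20⊕b21⊕b22⊕b23⊕b28⊕b29⊕b30⊕b31 = 0⊕0⊕1⊕0⊕1⊕1⊕0⊕1⊕0⊕0⊕1⊕0⊕1⊕1⊕0⊕1 = 0
s8: b8⊕b9⊕b10⊕b11⊕b12⊕b13⊕b14⊕b15⊕b24⊕b25⊕b26⊕b27⊕b28⊕b29⊕b30⊕b31 = 1⊕1⊕0⊕0⊕1⊕1⊕0⊕1⊕1⊕1⊕1⊕1⊕1⊕1⊕0⊕1 = 0
s16: b16⊕b17⊕b18⊕b19⊕b20⊕b21⊕b22⊕b23⊕b24⊕b25⊕b26⊕b27⊕b28⊕b29⊕b30⊕b31 = 0⊕0⊕1⊕0⊕0⊕0⊕1⊕0⊕1⊕1⊕1⊕1⊕1⊕1⊕0⊕1 = 1
Syndrome (s16...s1) = 10010 → position 18.
Flip bit 18: corrected codeword = 1000010110011010000001011111101
Data bits at positions 3,5,6,7,9,10,11,12,13,14,15,17,18,19,20,21,22,23,24,25,26,27,28,29,30,31: 00101001101000001011111101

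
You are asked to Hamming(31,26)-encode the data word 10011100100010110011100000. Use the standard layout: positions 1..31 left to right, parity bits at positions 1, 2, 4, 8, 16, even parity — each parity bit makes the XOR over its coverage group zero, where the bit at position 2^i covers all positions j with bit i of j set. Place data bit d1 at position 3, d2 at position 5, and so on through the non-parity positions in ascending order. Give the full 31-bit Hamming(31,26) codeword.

0110001011001000010110011100000

Place data bits at non-power-of-two positions: b3=1, b5=0, b6=0, b7=1, b9=1, b10=1, b11=0, b12=0, b13=1, b14=0, b15=0, b17=0, b18=1, b19=0, b20=1, b21=1, b22=0, b23=0, b24=1, b25=1, b26=1, b27=0, b28=0, b29=0, b30=0, b31=0.
p1 = XOR of data positions {3,5,7,9,11,13,15,17,19,21,23,25,27,29,31} = 1⊕0⊕1⊕1⊕0⊕1⊕0⊕0⊕0⊕1⊕0⊕1⊕0⊕0⊕0 = 0
p2 = XOR of data positions {3,6,7,10,11,14,15,18,19,22,23,26,27,30,31} = 1⊕0⊕1⊕1⊕0⊕0⊕0⊕1⊕0⊕0⊕0⊕1⊕0⊕0⊕0 = 1
p4 = XOR of data positions {5,6,7,12,13,14,15,20,21,22,23,28,29,30,31} = 0⊕0⊕1⊕0⊕1⊕0⊕0⊕1⊕1⊕0⊕0⊕0⊕0⊕0⊕0 = 0
p8 = XOR of data positions {9,10,11,12,13,14,15,24,25,26,27,28,29,30,31} = 1⊕1⊕0⊕0⊕1⊕0⊕0⊕1⊕1⊕1⊕0⊕0⊕0⊕0⊕0 = 0
p16 = XOR of data positions {17,18,19,20,21,22,23,24,25,26,27,28,29,30,31} = 0⊕1⊕0⊕1⊕1⊕0⊕0⊕1⊕1⊕1⊕0⊕0⊕0⊕0⊕0 = 0
Codeword b1..b31 = 0110001011001000010110011100000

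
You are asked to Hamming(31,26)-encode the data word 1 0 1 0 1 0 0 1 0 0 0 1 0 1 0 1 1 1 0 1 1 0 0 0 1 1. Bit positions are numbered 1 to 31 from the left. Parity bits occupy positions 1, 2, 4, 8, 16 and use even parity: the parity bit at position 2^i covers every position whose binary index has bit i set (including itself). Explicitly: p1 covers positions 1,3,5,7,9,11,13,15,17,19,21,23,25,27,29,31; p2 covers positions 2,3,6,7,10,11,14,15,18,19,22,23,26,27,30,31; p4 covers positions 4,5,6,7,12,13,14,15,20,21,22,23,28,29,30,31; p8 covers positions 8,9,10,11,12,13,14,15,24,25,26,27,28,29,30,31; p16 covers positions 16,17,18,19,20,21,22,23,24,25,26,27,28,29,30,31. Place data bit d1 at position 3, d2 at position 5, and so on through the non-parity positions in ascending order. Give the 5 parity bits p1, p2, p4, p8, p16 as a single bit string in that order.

Place data bits at non-power-of-two positions: b3=1, b5=0, b6=1, b7=0, b9=1, b10=0, b11=0, b12=1, b13=0, b14=0, b15=0, b17=1, b18=0, b19=1, b20=0, b21=1, b22=1, b23=1, b24=0, b25=1, b26=1, b27=0, b28=0, b29=0, b30=1, b31=1.
p1 = XOR of data positions {3,5,7,9,11,13,15,17,19,21,23,25,27,29,31} = 1⊕0⊕0⊕1⊕0⊕0⊕0⊕1⊕1⊕1⊕1⊕1⊕0⊕0⊕1 = 0
p2 = XOR of data positions {3,6,7,10,11,14,15,18,19,22,23,26,27,30,31} = 1⊕1⊕0⊕0⊕0⊕0⊕0⊕0⊕1⊕1⊕1⊕1⊕0⊕1⊕1 = 0
p4 = XOR of data positions {5,6,7,12,13,14,15,20,21,22,23,28,29,30,31} = 0⊕1⊕0⊕1⊕0⊕0⊕0⊕0⊕1⊕1⊕1⊕0⊕0⊕1⊕1 = 1
p8 = XOR of data positions {9,10,11,12,13,14,15,24,25,26,27,28,29,30,31} = 1⊕0⊕0⊕1⊕0⊕0⊕0⊕0⊕1⊕1⊕0⊕0⊕0⊕1⊕1 = 0
p16 = XOR of data positions {17,18,19,20,21,22,23,24,25,26,27,28,29,30,31} = 1⊕0⊕1⊕0⊕1⊕1⊕1⊕0⊕1⊕1⊕0⊕0⊕0⊕1⊕1 = 1
Parity bits p1,p2,p4,p8,p16 = 00101

00101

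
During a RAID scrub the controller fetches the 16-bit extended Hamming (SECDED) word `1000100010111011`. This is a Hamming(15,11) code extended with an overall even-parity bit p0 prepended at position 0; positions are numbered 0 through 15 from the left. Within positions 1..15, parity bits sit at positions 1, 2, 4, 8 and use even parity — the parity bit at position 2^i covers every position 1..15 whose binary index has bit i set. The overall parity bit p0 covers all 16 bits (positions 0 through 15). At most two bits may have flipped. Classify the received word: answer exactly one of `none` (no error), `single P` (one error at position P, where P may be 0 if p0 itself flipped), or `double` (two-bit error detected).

s1: b1⊕b3⊕b5⊕b7⊕b9⊕b11⊕b13⊕b15 = 0⊕0⊕0⊕0⊕0⊕1⊕0⊕1 = 0
s2: b2⊕b3⊕b6⊕b7⊕b10⊕b11⊕b14⊕b15 = 0⊕0⊕0⊕0⊕1⊕1⊕1⊕1 = 0
s4: b4⊕b5⊕b6⊕b7⊕b12⊕b13⊕b14⊕b15 = 1⊕0⊕0⊕0⊕1⊕0⊕1⊕1 = 0
s8: b8⊕b9⊕b10⊕b11⊕b12⊕b13⊕b14⊕b15 = 1⊕0⊕1⊕1⊕1⊕0⊕1⊕1 = 0
Syndrome (s8...s1) = 0000 → position 0 (no error).
Overall parity (XOR of all 16 bits, including p0): 1⊕0⊕0⊕0⊕1⊕0⊕0⊕0⊕1⊕0⊕1⊕1⊕1⊕0⊕1⊕1 = 0
Overall=0, syndrome position=0 → no error.

none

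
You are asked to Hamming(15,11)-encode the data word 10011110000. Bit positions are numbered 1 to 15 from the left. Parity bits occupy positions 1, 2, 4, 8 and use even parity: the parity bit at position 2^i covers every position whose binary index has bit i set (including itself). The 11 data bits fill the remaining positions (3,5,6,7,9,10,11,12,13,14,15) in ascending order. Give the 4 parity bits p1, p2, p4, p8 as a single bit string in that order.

0011

Place data bits at non-power-of-two positions: b3=1, b5=0, b6=0, b7=1, b9=1, b10=1, b11=1, b12=0, b13=0, b14=0, b15=0.
p1 = XOR of data positions {3,5,7,9,11,13,15} = 1⊕0⊕1⊕1⊕1⊕0⊕0 = 0
p2 = XOR of data positions {3,6,7,10,11,14,15} = 1⊕0⊕1⊕1⊕1⊕0⊕0 = 0
p4 = XOR of data positions {5,6,7,12,13,14,15} = 0⊕0⊕1⊕0⊕0⊕0⊕0 = 1
p8 = XOR of data positions {9,10,11,12,13,14,15} = 1⊕1⊕1⊕0⊕0⊕0⊕0 = 1
Parity bits p1,p2,p4,p8 = 0011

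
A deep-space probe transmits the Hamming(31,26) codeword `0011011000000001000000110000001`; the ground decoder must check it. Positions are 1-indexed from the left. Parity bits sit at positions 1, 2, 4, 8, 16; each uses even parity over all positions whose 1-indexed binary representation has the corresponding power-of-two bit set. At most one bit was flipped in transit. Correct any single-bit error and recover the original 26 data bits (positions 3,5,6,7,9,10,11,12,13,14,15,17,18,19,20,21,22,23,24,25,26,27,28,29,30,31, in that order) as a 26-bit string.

s1: b1⊕b3⊕b5⊕b7⊕b9⊕b11⊕b13⊕b15⊕b17⊕b19⊕b21⊕b23⊕b25⊕b27⊕b29⊕b31 = 0⊕1⊕0⊕1⊕0⊕0⊕0⊕0⊕0⊕0⊕0⊕1⊕0⊕0⊕0⊕1 = 0
s2: b2⊕b3⊕b6⊕b7⊕b10⊕b11⊕b14⊕b15⊕b18⊕b19⊕b22⊕b23⊕b26⊕b27⊕b30⊕b31 = 0⊕1⊕1⊕1⊕0⊕0⊕0⊕0⊕0⊕0⊕0⊕1⊕0⊕0⊕0⊕1 = 1
s4: b4⊕b5⊕b6⊕b7⊕b12⊕b13⊕b14⊕b15⊕b20⊕b21⊕b22⊕b23⊕b28⊕b29⊕b30⊕b31 = 1⊕0⊕1⊕1⊕0⊕0⊕0⊕0⊕0⊕0⊕0⊕1⊕0⊕0⊕0⊕1 = 1
s8: b8⊕b9⊕b10⊕b11⊕b12⊕b13⊕b14⊕b15⊕b24⊕b25⊕b26⊕b27⊕b28⊕b29⊕b30⊕b31 = 0⊕0⊕0⊕0⊕0⊕0⊕0⊕0⊕1⊕0⊕0⊕0⊕0⊕0⊕0⊕1 = 0
s16: b16⊕b17⊕b18⊕b19⊕b20⊕b21⊕b22⊕b23⊕b24⊕b25⊕b26⊕b27⊕b28⊕b29⊕b30⊕b31 = 1⊕0⊕0⊕0⊕0⊕0⊕0⊕1⊕1⊕0⊕0⊕0⊕0⊕0⊕0⊕1 = 0
Syndrome (s16...s1) = 00110 → position 6.
Flip bit 6: corrected codeword = 0011001000000001000000110000001
Data bits at positions 3,5,6,7,9,10,11,12,13,14,15,17,18,19,20,21,22,23,24,25,26,27,28,29,30,31: 10010000000000000110000001

10010000000000000110000001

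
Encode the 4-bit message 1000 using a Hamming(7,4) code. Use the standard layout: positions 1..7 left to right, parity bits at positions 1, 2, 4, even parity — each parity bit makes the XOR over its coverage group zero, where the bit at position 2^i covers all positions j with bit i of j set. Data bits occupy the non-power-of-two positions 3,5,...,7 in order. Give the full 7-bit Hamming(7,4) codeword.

Place data bits at non-power-of-two positions: b3=1, b5=0, b6=0, b7=0.
p1 = XOR of data positions {3,5,7} = 1⊕0⊕0 = 1
p2 = XOR of data positions {3,6,7} = 1⊕0⊕0 = 1
p4 = XOR of data positions {5,6,7} = 0⊕0⊕0 = 0
Codeword b1..b7 = 1110000

1110000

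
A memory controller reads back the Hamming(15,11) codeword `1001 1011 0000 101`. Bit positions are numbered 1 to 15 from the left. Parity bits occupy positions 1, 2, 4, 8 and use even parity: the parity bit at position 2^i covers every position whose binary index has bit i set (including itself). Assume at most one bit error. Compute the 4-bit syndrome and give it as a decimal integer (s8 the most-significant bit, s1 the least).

13

s1: b1⊕b3⊕b5⊕b7⊕b9⊕b11⊕b13⊕b15 = 1⊕0⊕1⊕1⊕0⊕0⊕1⊕1 = 1
s2: b2⊕b3⊕b6⊕b7⊕b10⊕b11⊕b14⊕b15 = 0⊕0⊕0⊕1⊕0⊕0⊕0⊕1 = 0
s4: b4⊕b5⊕b6⊕b7⊕b12⊕b13⊕b14⊕b15 = 1⊕1⊕0⊕1⊕0⊕1⊕0⊕1 = 1
s8: b8⊕b9⊕b10⊕b11⊕b12⊕b13⊕b14⊕b15 = 1⊕0⊕0⊕0⊕0⊕1⊕0⊕1 = 1
Syndrome (s8...s1) = 1101 → position 13.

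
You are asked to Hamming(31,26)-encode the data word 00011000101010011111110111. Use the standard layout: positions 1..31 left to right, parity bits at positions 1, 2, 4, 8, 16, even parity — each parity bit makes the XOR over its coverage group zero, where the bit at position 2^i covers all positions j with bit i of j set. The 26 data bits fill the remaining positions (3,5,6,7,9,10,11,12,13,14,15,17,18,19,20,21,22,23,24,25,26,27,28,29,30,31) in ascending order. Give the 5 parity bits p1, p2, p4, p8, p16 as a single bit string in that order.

Place data bits at non-power-of-two positions: b3=0, b5=0, b6=0, b7=1, b9=1, b10=0, b11=0, b12=0, b13=1, b14=0, b15=1, b17=0, b18=1, b19=0, b20=0, b21=1, b22=1, b23=1, b24=1, b25=1, b26=1, b27=1, b28=0, b29=1, b30=1, b31=1.
p1 = XOR of data positions {3,5,7,9,11,13,15,17,19,21,23,25,27,29,31} = 0⊕0⊕1⊕1⊕0⊕1⊕1⊕0⊕0⊕1⊕1⊕1⊕1⊕1⊕1 = 0
p2 = XOR of data positions {3,6,7,10,11,14,15,18,19,22,23,26,27,30,31} = 0⊕0⊕1⊕0⊕0⊕0⊕1⊕1⊕0⊕1⊕1⊕1⊕1⊕1⊕1 = 1
p4 = XOR of data positions {5,6,7,12,13,14,15,20,21,22,23,28,29,30,31} = 0⊕0⊕1⊕0⊕1⊕0⊕1⊕0⊕1⊕1⊕1⊕0⊕1⊕1⊕1 = 1
p8 = XOR of data positions {9,10,11,12,13,14,15,24,25,26,27,28,29,30,31} = 1⊕0⊕0⊕0⊕1⊕0⊕1⊕1⊕1⊕1⊕1⊕0⊕1⊕1⊕1 = 0
p16 = XOR of data positions {17,18,19,20,21,22,23,24,25,26,27,28,29,30,31} = 0⊕1⊕0⊕0⊕1⊕1⊕1⊕1⊕1⊕1⊕1⊕0⊕1⊕1⊕1 = 1
Parity bits p1,p2,p4,p8,p16 = 01101

01101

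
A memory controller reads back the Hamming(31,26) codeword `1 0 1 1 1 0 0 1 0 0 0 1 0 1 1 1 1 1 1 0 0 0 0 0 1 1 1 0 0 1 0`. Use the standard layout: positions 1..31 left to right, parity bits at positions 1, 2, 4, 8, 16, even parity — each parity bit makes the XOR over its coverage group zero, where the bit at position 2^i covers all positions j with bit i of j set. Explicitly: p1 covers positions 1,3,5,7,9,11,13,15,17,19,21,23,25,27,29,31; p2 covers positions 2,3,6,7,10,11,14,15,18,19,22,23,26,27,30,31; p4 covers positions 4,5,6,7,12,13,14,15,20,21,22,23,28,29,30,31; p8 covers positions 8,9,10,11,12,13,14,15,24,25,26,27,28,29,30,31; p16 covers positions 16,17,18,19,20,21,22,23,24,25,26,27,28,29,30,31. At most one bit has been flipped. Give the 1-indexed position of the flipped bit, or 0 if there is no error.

s1: b1⊕b3⊕b5⊕b7⊕b9⊕b11⊕b13⊕b15⊕b17⊕b19⊕b21⊕b23⊕b25⊕b27⊕b29⊕b31 = 1⊕1⊕1⊕0⊕0⊕0⊕0⊕1⊕1⊕1⊕0⊕0⊕1⊕1⊕0⊕0 = 0
s2: b2⊕b3⊕b6⊕b7⊕b10⊕b11⊕b14⊕b15⊕b18⊕b19⊕b22⊕b23⊕b26⊕b27⊕b30⊕b31 = 0⊕1⊕0⊕0⊕0⊕0⊕1⊕1⊕1⊕1⊕0⊕0⊕1⊕1⊕1⊕0 = 0
s4: b4⊕b5⊕b6⊕b7⊕b12⊕b13⊕b14⊕b15⊕b20⊕b21⊕b22⊕b23⊕b28⊕b29⊕b30⊕b31 = 1⊕1⊕0⊕0⊕1⊕0⊕1⊕1⊕0⊕0⊕0⊕0⊕0⊕0⊕1⊕0 = 0
s8: b8⊕b9⊕b10⊕b11⊕b12⊕b13⊕b14⊕b15⊕b24⊕b25⊕b26⊕b27⊕b28⊕b29⊕b30⊕b31 = 1⊕0⊕0⊕0⊕1⊕0⊕1⊕1⊕0⊕1⊕1⊕1⊕0⊕0⊕1⊕0 = 0
s16: b16⊕b17⊕b18⊕b19⊕b20⊕b21⊕b22⊕b23⊕b24⊕b25⊕b26⊕b27⊕b28⊕b29⊕b30⊕b31 = 1⊕1⊕1⊕1⊕0⊕0⊕0⊕0⊕0⊕1⊕1⊕1⊕0⊕0⊕1⊕0 = 0
Syndrome (s16...s1) = 00000 → position 0 (no error).

0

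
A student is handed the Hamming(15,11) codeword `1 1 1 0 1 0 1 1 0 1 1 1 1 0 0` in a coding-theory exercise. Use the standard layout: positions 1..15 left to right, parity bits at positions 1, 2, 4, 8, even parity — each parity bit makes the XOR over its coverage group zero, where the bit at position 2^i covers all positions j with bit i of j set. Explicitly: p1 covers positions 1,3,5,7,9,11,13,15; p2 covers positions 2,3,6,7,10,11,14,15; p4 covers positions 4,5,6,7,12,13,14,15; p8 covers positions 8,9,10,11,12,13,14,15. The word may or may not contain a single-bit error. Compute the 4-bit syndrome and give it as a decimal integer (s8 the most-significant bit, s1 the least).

s1: b1⊕b3⊕b5⊕b7⊕b9⊕b11⊕b13⊕b15 = 1⊕1⊕1⊕1⊕0⊕1⊕1⊕0 = 0
s2: b2⊕b3⊕b6⊕b7⊕b10⊕b11⊕b14⊕b15 = 1⊕1⊕0⊕1⊕1⊕1⊕0⊕0 = 1
s4: b4⊕b5⊕b6⊕b7⊕b12⊕b13⊕b14⊕b15 = 0⊕1⊕0⊕1⊕1⊕1⊕0⊕0 = 0
s8: b8⊕b9⊕b10⊕b11⊕b12⊕b13⊕b14⊕b15 = 1⊕0⊕1⊕1⊕1⊕1⊕0⊕0 = 1
Syndrome (s8...s1) = 1010 → position 10.

10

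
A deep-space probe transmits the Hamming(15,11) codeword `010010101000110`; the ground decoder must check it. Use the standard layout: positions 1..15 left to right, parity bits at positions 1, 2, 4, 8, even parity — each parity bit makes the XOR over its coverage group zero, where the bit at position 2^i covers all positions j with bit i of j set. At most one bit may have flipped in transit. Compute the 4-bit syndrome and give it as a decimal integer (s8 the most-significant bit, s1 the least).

s1: b1⊕b3⊕b5⊕b7⊕b9⊕b11⊕b13⊕b15 = 0⊕0⊕1⊕1⊕1⊕0⊕1⊕0 = 0
s2: b2⊕b3⊕b6⊕b7⊕b10⊕b11⊕b14⊕b15 = 1⊕0⊕0⊕1⊕0⊕0⊕1⊕0 = 1
s4: b4⊕b5⊕b6⊕b7⊕b12⊕b13⊕b14⊕b15 = 0⊕1⊕0⊕1⊕0⊕1⊕1⊕0 = 0
s8: b8⊕b9⊕b10⊕b11⊕b12⊕b13⊕b14⊕b15 = 0⊕1⊕0⊕0⊕0⊕1⊕1⊕0 = 1
Syndrome (s8...s1) = 1010 → position 10.

10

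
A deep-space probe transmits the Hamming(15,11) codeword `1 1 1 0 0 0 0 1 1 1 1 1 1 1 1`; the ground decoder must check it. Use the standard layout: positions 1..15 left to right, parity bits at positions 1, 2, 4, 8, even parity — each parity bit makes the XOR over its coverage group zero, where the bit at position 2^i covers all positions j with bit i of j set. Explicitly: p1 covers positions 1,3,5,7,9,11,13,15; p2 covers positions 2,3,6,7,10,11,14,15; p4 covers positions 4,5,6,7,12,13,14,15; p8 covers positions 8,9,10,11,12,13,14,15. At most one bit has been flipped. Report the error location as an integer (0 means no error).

s1: b1⊕b3⊕b5⊕b7⊕b9⊕b11⊕b13⊕b15 = 1⊕1⊕0⊕0⊕1⊕1⊕1⊕1 = 0
s2: b2⊕b3⊕b6⊕b7⊕b10⊕b11⊕b14⊕b15 = 1⊕1⊕0⊕0⊕1⊕1⊕1⊕1 = 0
s4: b4⊕b5⊕b6⊕b7⊕b12⊕b13⊕b14⊕b15 = 0⊕0⊕0⊕0⊕1⊕1⊕1⊕1 = 0
s8: b8⊕b9⊕b10⊕b11⊕b12⊕b13⊕b14⊕b15 = 1⊕1⊕1⊕1⊕1⊕1⊕1⊕1 = 0
Syndrome (s8...s1) = 0000 → position 0 (no error).

0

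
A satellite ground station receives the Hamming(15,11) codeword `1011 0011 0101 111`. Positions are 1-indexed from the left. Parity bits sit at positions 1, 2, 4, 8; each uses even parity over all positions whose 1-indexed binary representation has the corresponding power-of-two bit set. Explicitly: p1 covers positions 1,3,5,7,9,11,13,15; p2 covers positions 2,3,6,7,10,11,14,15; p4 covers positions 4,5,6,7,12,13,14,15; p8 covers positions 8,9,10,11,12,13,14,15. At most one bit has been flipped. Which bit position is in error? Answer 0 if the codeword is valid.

3

s1: b1⊕b3⊕b5⊕b7⊕b9⊕b11⊕b13⊕b15 = 1⊕1⊕0⊕1⊕0⊕0⊕1⊕1 = 1
s2: b2⊕b3⊕b6⊕b7⊕b10⊕b11⊕b14⊕b15 = 0⊕1⊕0⊕1⊕1⊕0⊕1⊕1 = 1
s4: b4⊕b5⊕b6⊕b7⊕b12⊕b13⊕b14⊕b15 = 1⊕0⊕0⊕1⊕1⊕1⊕1⊕1 = 0
s8: b8⊕b9⊕b10⊕b11⊕b12⊕b13⊕b14⊕b15 = 1⊕0⊕1⊕0⊕1⊕1⊕1⊕1 = 0
Syndrome (s8...s1) = 0011 → position 3.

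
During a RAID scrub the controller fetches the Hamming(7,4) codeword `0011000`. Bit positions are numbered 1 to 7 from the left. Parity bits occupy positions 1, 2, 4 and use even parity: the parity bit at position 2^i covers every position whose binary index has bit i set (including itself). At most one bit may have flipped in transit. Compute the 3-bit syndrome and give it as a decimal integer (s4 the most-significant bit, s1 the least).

s1: b1⊕b3⊕b5⊕b7 = 0⊕1⊕0⊕0 = 1
s2: b2⊕b3⊕b6⊕b7 = 0⊕1⊕0⊕0 = 1
s4: b4⊕b5⊕b6⊕b7 = 1⊕0⊕0⊕0 = 1
Syndrome (s4...s1) = 111 → position 7.

7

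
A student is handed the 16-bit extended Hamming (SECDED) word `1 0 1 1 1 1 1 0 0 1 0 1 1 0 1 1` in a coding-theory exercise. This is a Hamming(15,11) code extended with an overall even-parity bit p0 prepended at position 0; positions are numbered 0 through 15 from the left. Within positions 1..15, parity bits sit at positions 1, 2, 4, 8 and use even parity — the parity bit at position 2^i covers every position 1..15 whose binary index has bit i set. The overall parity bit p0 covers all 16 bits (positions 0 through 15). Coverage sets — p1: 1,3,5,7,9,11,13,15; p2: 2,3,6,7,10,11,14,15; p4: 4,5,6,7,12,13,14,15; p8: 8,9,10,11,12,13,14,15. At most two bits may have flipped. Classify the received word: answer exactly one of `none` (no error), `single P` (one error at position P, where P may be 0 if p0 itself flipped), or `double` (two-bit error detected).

s1: b1⊕b3⊕b5⊕b7⊕b9⊕b11⊕b13⊕b15 = 0⊕1⊕1⊕0⊕1⊕1⊕0⊕1 = 1
s2: b2⊕b3⊕b6⊕b7⊕b10⊕b11⊕b14⊕b15 = 1⊕1⊕1⊕0⊕0⊕1⊕1⊕1 = 0
s4: b4⊕b5⊕b6⊕b7⊕b12⊕b13⊕b14⊕b15 = 1⊕1⊕1⊕0⊕1⊕0⊕1⊕1 = 0
s8: b8⊕b9⊕b10⊕b11⊕b12⊕b13⊕b14⊕b15 = 0⊕1⊕0⊕1⊕1⊕0⊕1⊕1 = 1
Syndrome (s8...s1) = 1001 → position 9.
Overall parity (XOR of all 16 bits, including p0): 1⊕0⊕1⊕1⊕1⊕1⊕1⊕0⊕0⊕1⊕0⊕1⊕1⊕0⊕1⊕1 = 1
Overall=1, syndrome position=9 → single-bit error at position 9.

single 9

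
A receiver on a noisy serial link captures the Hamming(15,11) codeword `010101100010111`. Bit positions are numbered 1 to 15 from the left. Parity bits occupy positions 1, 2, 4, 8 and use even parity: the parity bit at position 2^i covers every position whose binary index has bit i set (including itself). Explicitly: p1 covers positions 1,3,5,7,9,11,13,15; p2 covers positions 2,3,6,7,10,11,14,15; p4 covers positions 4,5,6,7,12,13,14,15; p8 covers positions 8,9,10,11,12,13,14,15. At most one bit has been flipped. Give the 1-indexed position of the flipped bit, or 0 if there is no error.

0

s1: b1⊕b3⊕b5⊕b7⊕b9⊕b11⊕b13⊕b15 = 0⊕0⊕0⊕1⊕0⊕1⊕1⊕1 = 0
s2: b2⊕b3⊕b6⊕b7⊕b10⊕b11⊕b14⊕b15 = 1⊕0⊕1⊕1⊕0⊕1⊕1⊕1 = 0
s4: b4⊕b5⊕b6⊕b7⊕b12⊕b13⊕b14⊕b15 = 1⊕0⊕1⊕1⊕0⊕1⊕1⊕1 = 0
s8: b8⊕b9⊕b10⊕b11⊕b12⊕b13⊕b14⊕b15 = 0⊕0⊕0⊕1⊕0⊕1⊕1⊕1 = 0
Syndrome (s8...s1) = 0000 → position 0 (no error).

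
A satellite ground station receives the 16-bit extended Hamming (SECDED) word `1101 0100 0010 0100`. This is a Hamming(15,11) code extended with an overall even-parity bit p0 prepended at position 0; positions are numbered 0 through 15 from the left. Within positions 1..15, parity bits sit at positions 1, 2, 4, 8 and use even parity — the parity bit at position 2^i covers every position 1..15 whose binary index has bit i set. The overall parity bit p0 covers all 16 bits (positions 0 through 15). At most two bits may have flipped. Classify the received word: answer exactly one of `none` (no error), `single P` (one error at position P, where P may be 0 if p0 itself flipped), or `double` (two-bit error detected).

none

s1: b1⊕b3⊕b5⊕b7⊕b9⊕b11⊕b13⊕b15 = 1⊕1⊕1⊕0⊕0⊕0⊕1⊕0 = 0
s2: b2⊕b3⊕b6⊕b7⊕b10⊕b11⊕b14⊕b15 = 0⊕1⊕0⊕0⊕1⊕0⊕0⊕0 = 0
s4: b4⊕b5⊕b6⊕b7⊕b12⊕b13⊕b14⊕b15 = 0⊕1⊕0⊕0⊕0⊕1⊕0⊕0 = 0
s8: b8⊕b9⊕b10⊕b11⊕b12⊕b13⊕b14⊕b15 = 0⊕0⊕1⊕0⊕0⊕1⊕0⊕0 = 0
Syndrome (s8...s1) = 0000 → position 0 (no error).
Overall parity (XOR of all 16 bits, including p0): 1⊕1⊕0⊕1⊕0⊕1⊕0⊕0⊕0⊕0⊕1⊕0⊕0⊕1⊕0⊕0 = 0
Overall=0, syndrome position=0 → no error.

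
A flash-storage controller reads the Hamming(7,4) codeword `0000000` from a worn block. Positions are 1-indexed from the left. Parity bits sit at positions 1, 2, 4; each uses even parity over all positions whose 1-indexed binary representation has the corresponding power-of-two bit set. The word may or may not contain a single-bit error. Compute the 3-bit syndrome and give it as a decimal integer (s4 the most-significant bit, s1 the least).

0

s1: b1⊕b3⊕b5⊕b7 = 0⊕0⊕0⊕0 = 0
s2: b2⊕b3⊕b6⊕b7 = 0⊕0⊕0⊕0 = 0
s4: b4⊕b5⊕b6⊕b7 = 0⊕0⊕0⊕0 = 0
Syndrome (s4...s1) = 000 → position 0 (no error).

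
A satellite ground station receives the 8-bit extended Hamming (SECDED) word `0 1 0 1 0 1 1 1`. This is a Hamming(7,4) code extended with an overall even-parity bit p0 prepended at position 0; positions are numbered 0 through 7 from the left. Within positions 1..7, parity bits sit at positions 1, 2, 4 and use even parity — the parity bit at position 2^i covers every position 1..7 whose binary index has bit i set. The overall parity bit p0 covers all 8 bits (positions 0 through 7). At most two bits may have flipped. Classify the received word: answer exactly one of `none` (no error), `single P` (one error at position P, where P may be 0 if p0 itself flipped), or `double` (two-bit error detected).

s1: b1⊕b3⊕b5⊕b7 = 1⊕1⊕1⊕1 = 0
s2: b2⊕b3⊕b6⊕b7 = 0⊕1⊕1⊕1 = 1
s4: b4⊕b5⊕b6⊕b7 = 0⊕1⊕1⊕1 = 1
Syndrome (s4...s1) = 110 → position 6.
Overall parity (XOR of all 8 bits, including p0): 0⊕1⊕0⊕1⊕0⊕1⊕1⊕1 = 1
Overall=1, syndrome position=6 → single-bit error at position 6.

single 6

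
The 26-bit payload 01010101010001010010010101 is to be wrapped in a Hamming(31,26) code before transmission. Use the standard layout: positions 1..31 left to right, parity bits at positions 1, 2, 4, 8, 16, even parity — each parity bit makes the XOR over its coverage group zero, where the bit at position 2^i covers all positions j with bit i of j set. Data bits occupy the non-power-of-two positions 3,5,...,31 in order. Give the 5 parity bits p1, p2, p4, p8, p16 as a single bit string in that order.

Place data bits at non-power-of-two positions: b3=0, b5=1, b6=0, b7=1, b9=0, b10=1, b11=0, b12=1, b13=0, b14=1, b15=0, b17=0, b18=0, b19=1, b20=0, b21=1, b22=0, b23=0, b24=1, b25=0, b26=0, b27=1, b28=0, b29=1, b30=0, b31=1.
p1 = XOR of data positions {3,5,7,9,11,13,15,17,19,21,23,25,27,29,31} = 0⊕1⊕1⊕0⊕0⊕0⊕0⊕0⊕1⊕1⊕0⊕0⊕1⊕1⊕1 = 1
p2 = XOR of data positions {3,6,7,10,11,14,15,18,19,22,23,26,27,30,31} = 0⊕0⊕1⊕1⊕0⊕1⊕0⊕0⊕1⊕0⊕0⊕0⊕1⊕0⊕1 = 0
p4 = XOR of data positions {5,6,7,12,13,14,15,20,21,22,23,28,29,30,31} = 1⊕0⊕1⊕1⊕0⊕1⊕0⊕0⊕1⊕0⊕0⊕0⊕1⊕0⊕1 = 1
p8 = XOR of data positions {9,10,11,12,13,14,15,24,25,26,27,28,29,30,31} = 0⊕1⊕0⊕1⊕0⊕1⊕0⊕1⊕0⊕0⊕1⊕0⊕1⊕0⊕1 = 1
p16 = XOR of data positions {17,18,19,20,21,22,23,24,25,26,27,28,29,30,31} = 0⊕0⊕1⊕0⊕1⊕0⊕0⊕1⊕0⊕0⊕1⊕0⊕1⊕0⊕1 = 0
Parity bits p1,p2,p4,p8,p16 = 10110

10110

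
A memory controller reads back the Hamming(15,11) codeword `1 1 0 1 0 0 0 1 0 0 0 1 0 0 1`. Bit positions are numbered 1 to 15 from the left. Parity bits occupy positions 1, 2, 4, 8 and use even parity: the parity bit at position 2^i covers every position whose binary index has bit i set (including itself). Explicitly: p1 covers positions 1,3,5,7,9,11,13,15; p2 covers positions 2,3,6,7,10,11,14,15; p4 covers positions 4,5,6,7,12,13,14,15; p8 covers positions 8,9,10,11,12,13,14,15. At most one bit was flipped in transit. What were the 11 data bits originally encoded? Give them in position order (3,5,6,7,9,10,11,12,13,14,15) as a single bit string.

s1: b1⊕b3⊕b5⊕b7⊕b9⊕b11⊕b13⊕b15 = 1⊕0⊕0⊕0⊕0⊕0⊕0⊕1 = 0
s2: b2⊕b3⊕b6⊕b7⊕b10⊕b11⊕b14⊕b15 = 1⊕0⊕0⊕0⊕0⊕0⊕0⊕1 = 0
s4: b4⊕b5⊕b6⊕b7⊕b12⊕b13⊕b14⊕b15 = 1⊕0⊕0⊕0⊕1⊕0⊕0⊕1 = 1
s8: b8⊕b9⊕b10⊕b11⊕b12⊕b13⊕b14⊕b15 = 1⊕0⊕0⊕0⊕1⊕0⊕0⊕1 = 1
Syndrome (s8...s1) = 1100 → position 12.
Flip bit 12: corrected codeword = 110100010000001
Data bits at positions 3,5,6,7,9,10,11,12,13,14,15: 00000000001

00000000001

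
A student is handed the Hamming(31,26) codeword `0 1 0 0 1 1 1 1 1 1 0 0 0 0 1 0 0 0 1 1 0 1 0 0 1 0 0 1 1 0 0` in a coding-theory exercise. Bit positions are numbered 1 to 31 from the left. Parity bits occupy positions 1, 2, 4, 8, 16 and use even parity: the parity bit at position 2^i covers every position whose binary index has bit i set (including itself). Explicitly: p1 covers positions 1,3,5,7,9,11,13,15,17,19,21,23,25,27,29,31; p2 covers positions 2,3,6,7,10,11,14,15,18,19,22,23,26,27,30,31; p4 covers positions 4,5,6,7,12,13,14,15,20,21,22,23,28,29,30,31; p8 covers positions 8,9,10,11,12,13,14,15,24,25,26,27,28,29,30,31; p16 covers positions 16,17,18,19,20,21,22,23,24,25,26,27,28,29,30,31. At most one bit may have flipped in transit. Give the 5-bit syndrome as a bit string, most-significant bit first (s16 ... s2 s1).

01011

s1: b1⊕b3⊕b5⊕b7⊕b9⊕b11⊕b13⊕b15⊕b17⊕b19⊕b21⊕b23⊕b25⊕b27⊕b29⊕b31 = 0⊕0⊕1⊕1⊕1⊕0⊕0⊕1⊕0⊕1⊕0⊕0⊕1⊕0⊕1⊕0 = 1
s2: b2⊕b3⊕b6⊕b7⊕b10⊕b11⊕b14⊕b15⊕b18⊕b19⊕b22⊕b23⊕b26⊕b27⊕b30⊕b31 = 1⊕0⊕1⊕1⊕1⊕0⊕0⊕1⊕0⊕1⊕1⊕0⊕0⊕0⊕0⊕0 = 1
s4: b4⊕b5⊕b6⊕b7⊕b12⊕b13⊕b14⊕b15⊕b20⊕b21⊕b22⊕b23⊕b28⊕b29⊕b30⊕b31 = 0⊕1⊕1⊕1⊕0⊕0⊕0⊕1⊕1⊕0⊕1⊕0⊕1⊕1⊕0⊕0 = 0
s8: b8⊕b9⊕b10⊕b11⊕b12⊕b13⊕b14⊕b15⊕b24⊕b25⊕b26⊕b27⊕b28⊕b29⊕b30⊕b31 = 1⊕1⊕1⊕0⊕0⊕0⊕0⊕1⊕0⊕1⊕0⊕0⊕1⊕1⊕0⊕0 = 1
s16: b16⊕b17⊕b18⊕b19⊕b20⊕b21⊕b22⊕b23⊕b24⊕b25⊕b26⊕b27⊕b28⊕b29⊕b30⊕b31 = 0⊕0⊕0⊕1⊕1⊕0⊕1⊕0⊕0⊕1⊕0⊕0⊕1⊕1⊕0⊕0 = 0
Syndrome (s16...s1) = 01011 → position 11.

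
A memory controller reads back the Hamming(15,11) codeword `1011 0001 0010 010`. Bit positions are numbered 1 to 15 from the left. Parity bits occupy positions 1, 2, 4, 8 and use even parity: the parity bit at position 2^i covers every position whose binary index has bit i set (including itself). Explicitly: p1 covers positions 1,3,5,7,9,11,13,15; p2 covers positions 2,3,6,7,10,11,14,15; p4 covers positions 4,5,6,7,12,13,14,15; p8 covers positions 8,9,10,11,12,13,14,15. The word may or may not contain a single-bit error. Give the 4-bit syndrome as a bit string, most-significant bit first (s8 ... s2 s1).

s1: b1⊕b3⊕b5⊕b7⊕b9⊕b11⊕b13⊕b15 = 1⊕1⊕0⊕0⊕0⊕1⊕0⊕0 = 1
s2: b2⊕b3⊕b6⊕b7⊕b10⊕b11⊕b14⊕b15 = 0⊕1⊕0⊕0⊕0⊕1⊕1⊕0 = 1
s4: b4⊕b5⊕b6⊕b7⊕b12⊕b13⊕b14⊕b15 = 1⊕0⊕0⊕0⊕0⊕0⊕1⊕0 = 0
s8: b8⊕b9⊕b10⊕b11⊕b12⊕b13⊕b14⊕b15 = 1⊕0⊕0⊕1⊕0⊕0⊕1⊕0 = 1
Syndrome (s8...s1) = 1011 → position 11.

1011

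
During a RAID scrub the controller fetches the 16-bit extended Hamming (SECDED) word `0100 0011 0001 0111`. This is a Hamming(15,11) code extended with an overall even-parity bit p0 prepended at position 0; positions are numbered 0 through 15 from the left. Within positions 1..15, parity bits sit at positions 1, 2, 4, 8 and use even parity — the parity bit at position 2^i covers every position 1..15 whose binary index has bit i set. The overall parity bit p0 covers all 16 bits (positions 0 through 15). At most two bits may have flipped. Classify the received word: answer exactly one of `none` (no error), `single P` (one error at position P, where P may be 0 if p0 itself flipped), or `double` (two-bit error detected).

s1: b1⊕b3⊕b5⊕b7⊕b9⊕b11⊕b13⊕b15 = 1⊕0⊕0⊕1⊕0⊕1⊕1⊕1 = 1
s2: b2⊕b3⊕b6⊕b7⊕b10⊕b11⊕b14⊕b15 = 0⊕0⊕1⊕1⊕0⊕1⊕1⊕1 = 1
s4: b4⊕b5⊕b6⊕b7⊕b12⊕b13⊕b14⊕b15 = 0⊕0⊕1⊕1⊕0⊕1⊕1⊕1 = 1
s8: b8⊕b9⊕b10⊕b11⊕b12⊕b13⊕b14⊕b15 = 0⊕0⊕0⊕1⊕0⊕1⊕1⊕1 = 0
Syndrome (s8...s1) = 0111 → position 7.
Overall parity (XOR of all 16 bits, including p0): 0⊕1⊕0⊕0⊕0⊕0⊕1⊕1⊕0⊕0⊕0⊕1⊕0⊕1⊕1⊕1 = 1
Overall=1, syndrome position=7 → single-bit error at position 7.

single 7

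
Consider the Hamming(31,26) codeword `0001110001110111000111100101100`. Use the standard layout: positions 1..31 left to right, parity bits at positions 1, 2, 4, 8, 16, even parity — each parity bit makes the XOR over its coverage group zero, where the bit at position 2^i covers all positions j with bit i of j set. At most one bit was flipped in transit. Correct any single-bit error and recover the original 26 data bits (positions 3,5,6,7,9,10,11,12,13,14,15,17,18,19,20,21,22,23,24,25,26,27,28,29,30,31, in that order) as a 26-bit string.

01100111011000111100101100

s1: b1⊕b3⊕b5⊕b7⊕b9⊕b11⊕b13⊕b15⊕b17⊕b19⊕b21⊕b23⊕b25⊕b27⊕b29⊕b31 = 0⊕0⊕1⊕0⊕0⊕1⊕0⊕1⊕0⊕0⊕1⊕1⊕0⊕0⊕1⊕0 = 0
s2: b2⊕b3⊕b6⊕b7⊕b10⊕b11⊕b14⊕b15⊕b18⊕b19⊕b22⊕b23⊕b26⊕b27⊕b30⊕b31 = 0⊕0⊕1⊕0⊕1⊕1⊕1⊕1⊕0⊕0⊕1⊕1⊕1⊕0⊕0⊕0 = 0
s4: b4⊕b5⊕b6⊕b7⊕b12⊕b13⊕b14⊕b15⊕b20⊕b21⊕b22⊕b23⊕b28⊕b29⊕b30⊕b31 = 1⊕1⊕1⊕0⊕1⊕0⊕1⊕1⊕1⊕1⊕1⊕1⊕1⊕1⊕0⊕0 = 0
s8: b8⊕b9⊕b10⊕b11⊕b12⊕b13⊕b14⊕b15⊕b24⊕b25⊕b26⊕b27⊕b28⊕b29⊕b30⊕b31 = 0⊕0⊕1⊕1⊕1⊕0⊕1⊕1⊕0⊕0⊕1⊕0⊕1⊕1⊕0⊕0 = 0
s16: b16⊕b17⊕b18⊕b19⊕b20⊕b21⊕b22⊕b23⊕b24⊕b25⊕b26⊕b27⊕b28⊕b29⊕b30⊕b31 = 1⊕0⊕0⊕0⊕1⊕1⊕1⊕1⊕0⊕0⊕1⊕0⊕1⊕1⊕0⊕0 = 0
Syndrome (s16...s1) = 00000 → position 0 (no error).
No correction needed.
Data bits at positions 3,5,6,7,9,10,11,12,13,14,15,17,18,19,20,21,22,23,24,25,26,27,28,29,30,31: 01100111011000111100101100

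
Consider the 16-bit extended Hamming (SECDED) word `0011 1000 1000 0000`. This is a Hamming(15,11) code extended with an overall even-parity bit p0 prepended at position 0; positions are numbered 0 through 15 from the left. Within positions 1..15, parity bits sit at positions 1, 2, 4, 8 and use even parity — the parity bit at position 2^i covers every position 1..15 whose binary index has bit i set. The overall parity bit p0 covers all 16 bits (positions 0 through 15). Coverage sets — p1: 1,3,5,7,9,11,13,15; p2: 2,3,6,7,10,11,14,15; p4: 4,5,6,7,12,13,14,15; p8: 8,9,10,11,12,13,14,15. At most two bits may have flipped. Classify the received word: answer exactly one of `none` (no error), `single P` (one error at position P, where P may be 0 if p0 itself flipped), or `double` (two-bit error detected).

s1: b1⊕b3⊕b5⊕b7⊕b9⊕b11⊕b13⊕b15 = 0⊕1⊕0⊕0⊕0⊕0⊕0⊕0 = 1
s2: b2⊕b3⊕b6⊕b7⊕b10⊕b11⊕b14⊕b15 = 1⊕1⊕0⊕0⊕0⊕0⊕0⊕0 = 0
s4: b4⊕b5⊕b6⊕b7⊕b12⊕b13⊕b14⊕b15 = 1⊕0⊕0⊕0⊕0⊕0⊕0⊕0 = 1
s8: b8⊕b9⊕b10⊕b11⊕b12⊕b13⊕b14⊕b15 = 1⊕0⊕0⊕0⊕0⊕0⊕0⊕0 = 1
Syndrome (s8...s1) = 1101 → position 13.
Overall parity (XOR of all 16 bits, including p0): 0⊕0⊕1⊕1⊕1⊕0⊕0⊕0⊕1⊕0⊕0⊕0⊕0⊕0⊕0⊕0 = 0
Overall=0, syndrome position=13 → double-bit error detected (uncorrectable).

double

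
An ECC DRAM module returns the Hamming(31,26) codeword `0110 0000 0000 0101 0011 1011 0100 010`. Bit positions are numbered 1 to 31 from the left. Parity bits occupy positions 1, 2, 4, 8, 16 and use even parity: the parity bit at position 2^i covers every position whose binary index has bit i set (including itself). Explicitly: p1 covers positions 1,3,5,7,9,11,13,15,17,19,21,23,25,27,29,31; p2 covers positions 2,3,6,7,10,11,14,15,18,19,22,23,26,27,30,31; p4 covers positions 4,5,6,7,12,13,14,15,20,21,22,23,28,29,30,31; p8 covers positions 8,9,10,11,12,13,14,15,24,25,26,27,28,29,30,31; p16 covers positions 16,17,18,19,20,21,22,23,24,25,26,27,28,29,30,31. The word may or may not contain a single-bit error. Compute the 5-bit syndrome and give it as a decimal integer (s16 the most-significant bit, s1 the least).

6

s1: b1⊕b3⊕b5⊕b7⊕b9⊕b11⊕b13⊕b15⊕b17⊕b19⊕b21⊕b23⊕b25⊕b27⊕b29⊕b31 = 0⊕1⊕0⊕0⊕0⊕0⊕0⊕0⊕0⊕1⊕1⊕1⊕0⊕0⊕0⊕0 = 0
s2: b2⊕b3⊕b6⊕b7⊕b10⊕b11⊕b14⊕b15⊕b18⊕b19⊕b22⊕b23⊕b26⊕b27⊕b30⊕b31 = 1⊕1⊕0⊕0⊕0⊕0⊕1⊕0⊕0⊕1⊕0⊕1⊕1⊕0⊕1⊕0 = 1
s4: b4⊕b5⊕b6⊕b7⊕b12⊕b13⊕b14⊕b15⊕b20⊕b21⊕b22⊕b23⊕b28⊕b29⊕b30⊕b31 = 0⊕0⊕0⊕0⊕0⊕0⊕1⊕0⊕1⊕1⊕0⊕1⊕0⊕0⊕1⊕0 = 1
s8: b8⊕b9⊕b10⊕b11⊕b12⊕b13⊕b14⊕b15⊕b24⊕b25⊕b26⊕b27⊕b28⊕b29⊕b30⊕b31 = 0⊕0⊕0⊕0⊕0⊕0⊕1⊕0⊕1⊕0⊕1⊕0⊕0⊕0⊕1⊕0 = 0
s16: b16⊕b17⊕b18⊕b19⊕b20⊕b21⊕b22⊕b23⊕b24⊕b25⊕b26⊕b27⊕b28⊕b29⊕b30⊕b31 = 1⊕0⊕0⊕1⊕1⊕1⊕0⊕1⊕1⊕0⊕1⊕0⊕0⊕0⊕1⊕0 = 0
Syndrome (s16...s1) = 00110 → position 6.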